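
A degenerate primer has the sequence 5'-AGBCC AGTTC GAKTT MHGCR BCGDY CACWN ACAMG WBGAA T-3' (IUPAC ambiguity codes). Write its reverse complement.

Standard pairs A↔T, G↔C; ambiguity codes pair R↔Y, M↔K, W↔W, B↔V, D↔H, N↔N. Complement (TCVGGTCAAGCTMAAKDCGYVGCHRGTGWNTGTKCWVCTTA), then reverse for 5'→3'.

5'-ATTCVWCKTGTNWGTGRHCGVYGCDKAAMTCGAACTGGVCT-3'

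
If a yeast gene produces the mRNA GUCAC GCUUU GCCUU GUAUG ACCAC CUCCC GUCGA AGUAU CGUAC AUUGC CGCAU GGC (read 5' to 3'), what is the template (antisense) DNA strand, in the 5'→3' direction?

5'-GCCATGCGGCAATGTACGATACTTCGACGGGAGGTGGTCATACAAGGCAAAGCGTGAC-3'

Replace U with T to get the coding DNA strand: GTCACGCTTTGCCTTGTATGACCACCTCCCGTCGAAGTATCGTACATTGCCGCATGGC. The template strand is its reverse complement (complement CAGTGCGAAACGGAACATACTGGTGGAGGGCAGCTTCATAGCATGTAACGGCGTACCG, then reverse).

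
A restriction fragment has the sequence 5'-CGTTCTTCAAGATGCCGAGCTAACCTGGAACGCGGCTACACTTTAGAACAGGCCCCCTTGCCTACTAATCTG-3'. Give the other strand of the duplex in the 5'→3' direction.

5'-CAGATTAGTAGGCAAGGGGGCCTGTTCTAAAGTGTAGCCGCGTTCCAGGTTAGCTCGGCATCTTGAAGAACG-3'

Pairing A↔T and G↔C gives GCAAGAAGTTCTACGGCTCGATTGGACCTTGCGCCGATGTGAAATCTTGTCCGGGGGAACGGATGATTAGAC, running 3'→5'. Reverse for the 5'→3' convention.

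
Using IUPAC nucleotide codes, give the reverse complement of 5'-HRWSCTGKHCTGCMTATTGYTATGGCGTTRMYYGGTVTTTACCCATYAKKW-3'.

Standard pairs A↔T, G↔C; ambiguity codes pair R↔Y, M↔K, W↔W, S↔S, H↔D, V↔B. Complement (DYWSGACMDGACGKATAACRATACCGCAAYKRRCCABAAATGGGTARTMMW), then reverse for 5'→3'.

5'-WMMTRATGGGTAAABACCRRKYAACGCCATARCAATAKGCAGDMCAGSWYD-3'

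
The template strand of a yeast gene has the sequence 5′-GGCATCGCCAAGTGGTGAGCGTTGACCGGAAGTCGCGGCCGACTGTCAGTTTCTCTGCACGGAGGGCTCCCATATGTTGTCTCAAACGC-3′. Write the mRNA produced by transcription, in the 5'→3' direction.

5'-GCGUUUGAGACAACAUAUGGGAGCCCUCCGUGCAGAGAAACUGACAGUCGGCCGCGACUUCCGGUCAACGCUCACCACUUGGCGAUGCC-3'

RNA polymerase reads the template 3'→5' and synthesizes mRNA 5'→3' by base-pairing (A→U, T→A, G↔C). The complement of the template is CCGTAGCGGTTCACCACTCGCAACTGGCCTTCAGCGCCGGCTGACAGTCAAAGAGACGTGCCTCCCGAGGGTATACAACAGAGTTTGCG; antiparallel, so 5'→3' the coding strand is GCGTTTGAGACAACATATGGGAGCCCTCCGTGCAGAGAAACTGACAGTCGGCCGCGACTTCCGGTCAACGCTCACCACTTGGCGATGCC. Replace T with U for the mRNA.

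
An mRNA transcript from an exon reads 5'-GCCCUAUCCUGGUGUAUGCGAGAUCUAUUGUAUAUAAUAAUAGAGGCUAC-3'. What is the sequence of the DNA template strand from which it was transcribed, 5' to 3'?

Replace U with T to get the coding DNA strand: GCCCTATCCTGGTGTATGCGAGATCTATTGTATATAATAATAGAGGCTAC. The template strand is its reverse complement (complement CGGGATAGGACCACATACGCTCTAGATAACATATATTATTATCTCCGATG, then reverse).

5'-GTAGCCTCTATTATTATATACAATAGATCTCGCATACACCAGGATAGGGC-3'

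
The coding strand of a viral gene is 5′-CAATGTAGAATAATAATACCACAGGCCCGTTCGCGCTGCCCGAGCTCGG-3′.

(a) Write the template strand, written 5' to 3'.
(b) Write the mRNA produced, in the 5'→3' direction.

(a) 5'-CCGAGCTCGGGCAGCGCGAACGGGCCTGTGGTATTATTATTCTACATTG-3'
(b) 5'-CAAUGUAGAAUAAUAAUACCACAGGCCCGUUCGCGCUGCCCGAGCUCGG-3'

(a) The template strand is the reverse complement of the coding strand: complement GTTACATCTTATTATTATGGTGTCCGGGCAAGCGCGACGGGCTCGAGCC, then reverse.
(b) mRNA matches the coding strand with T→U.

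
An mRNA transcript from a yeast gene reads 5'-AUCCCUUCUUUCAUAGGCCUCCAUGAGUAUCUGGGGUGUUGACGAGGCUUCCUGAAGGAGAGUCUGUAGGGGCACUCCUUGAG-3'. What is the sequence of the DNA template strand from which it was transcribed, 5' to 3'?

Replace U with T to get the coding DNA strand: ATCCCTTCTTTCATAGGCCTCCATGAGTATCTGGGGTGTTGACGAGGCTTCCTGAAGGAGAGTCTGTAGGGGCACTCCTTGAG. The template strand is its reverse complement (complement TAGGGAAGAAAGTATCCGGAGGTACTCATAGACCCCACAACTGCTCCGAAGGACTTCCTCTCAGACATCCCCGTGAGGAACTC, then reverse).

5'-CTCAAGGAGTGCCCCTACAGACTCTCCTTCAGGAAGCCTCGTCAACACCCCAGATACTCATGGAGGCCTATGAAAGAAGGGAT-3'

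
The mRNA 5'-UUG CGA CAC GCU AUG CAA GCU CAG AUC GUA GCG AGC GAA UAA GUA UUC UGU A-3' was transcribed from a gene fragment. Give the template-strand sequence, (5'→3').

5'-TACAGAATACTTATTCGCTCGCTACGATCTGAGCTTGCATAGCGTGTCGCAA-3'

Replace U with T to get the coding DNA strand: TTGCGACACGCTATGCAAGCTCAGATCGTAGCGAGCGAATAAGTATTCTGTA. The template strand is its reverse complement (complement AACGCTGTGCGATACGTTCGAGTCTAGCATCGCTCGCTTATTCATAAGACAT, then reverse).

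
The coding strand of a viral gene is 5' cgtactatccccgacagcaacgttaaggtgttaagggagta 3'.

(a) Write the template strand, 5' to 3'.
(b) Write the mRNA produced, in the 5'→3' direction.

(a) The template strand is the reverse complement of the coding strand: complement GCATGATAGGGGCTGTCGTTGCAATTCCACAATTCCCTCAT, then reverse.
(b) mRNA matches the coding strand with T→U.

(a) 5'-TACTCCCTTAACACCTTAACGTTGCTGTCGGGGATAGTACG-3'
(b) 5'-CGUACUAUCCCCGACAGCAACGUUAAGGUGUUAAGGGAGUA-3'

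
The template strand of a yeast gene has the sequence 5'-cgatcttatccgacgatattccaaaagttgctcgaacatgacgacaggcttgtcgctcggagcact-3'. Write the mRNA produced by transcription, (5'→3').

The mRNA has the sequence of the coding strand (reverse complement of the template) with T→U. Reverse complement of CGATCTTATCCGACGATATTCCAAAAGTTGCTCGAACATGACGACAGGCTTGTCGCTCGGAGCACT is AGTGCTCCGAGCGACAAGCCTGTCGTCATGTTCGAGCAACTTTTGGAATATCGTCGGATAAGATCG; then T→U.

5'-AGUGCUCCGAGCGACAAGCCUGUCGUCAUGUUCGAGCAACUUUUGGAAUAUCGUCGGAUAAGAUCG-3'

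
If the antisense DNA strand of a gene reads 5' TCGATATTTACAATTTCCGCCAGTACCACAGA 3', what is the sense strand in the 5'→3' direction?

5'-TCTGTGGTACTGGCGGAAATTGTAAATATCGA-3'

The coding strand is complementary and antiparallel to the template: take the complement (A↔T, G↔C) and reverse.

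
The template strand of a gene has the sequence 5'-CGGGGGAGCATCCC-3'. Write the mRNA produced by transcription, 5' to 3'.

5'-GGGAUGCUCCCCCG-3'

The mRNA has the sequence of the coding strand (reverse complement of the template) with T→U. Reverse complement of CGGGGGAGCATCCC is GGGATGCTCCCCCG; then T→U.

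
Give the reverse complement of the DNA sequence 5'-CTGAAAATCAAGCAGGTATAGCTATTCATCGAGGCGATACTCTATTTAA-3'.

Reading the sequence 3'→5' and pairing each base (A↔T, G↔C) gives the reverse complement directly.

5'-TTAAATAGAGTATCGCCTCGATGAATAGCTATACCTGCTTGATTTTCAG-3'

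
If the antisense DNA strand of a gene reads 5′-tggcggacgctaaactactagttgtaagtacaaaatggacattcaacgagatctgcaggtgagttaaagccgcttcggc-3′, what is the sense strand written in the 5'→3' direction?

5'-GCCGAAGCGGCTTTAACTCACCTGCAGATCTCGTTGAATGTCCATTTTGTACTTACAACTAGTAGTTTAGCGTCCGCCA-3'

The coding strand is complementary and antiparallel to the template: take the complement (A↔T, G↔C) and reverse.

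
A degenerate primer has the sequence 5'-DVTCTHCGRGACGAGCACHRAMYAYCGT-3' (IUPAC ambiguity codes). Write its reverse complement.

5'-ACGRTRKTYDGTGCTCGTCYCGDAGABH-3'

Standard pairs A↔T, G↔C; ambiguity codes pair R↔Y, M↔K, D↔H, V↔B. Complement (HBAGADGCYCTGCTCGTGDYTKRTRGCA), then reverse for 5'→3'.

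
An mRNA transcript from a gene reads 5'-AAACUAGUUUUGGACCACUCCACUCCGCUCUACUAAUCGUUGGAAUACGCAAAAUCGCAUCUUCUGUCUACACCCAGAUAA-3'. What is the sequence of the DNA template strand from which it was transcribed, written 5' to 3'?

Replace U with T to get the coding DNA strand: AAACTAGTTTTGGACCACTCCACTCCGCTCTACTAATCGTTGGAATACGCAAAATCGCATCTTCTGTCTACACCCAGATAA. The template strand is its reverse complement (complement TTTGATCAAAACCTGGTGAGGTGAGGCGAGATGATTAGCAACCTTATGCGTTTTAGCGTAGAAGACAGATGTGGGTCTATT, then reverse).

5′-TTATCTGGGTGTAGACAGAAGATGCGATTTTGCGTATTCCAACGATTAGTAGAGCGGAGTGGAGTGGTCCAAAACTAGTTT-3′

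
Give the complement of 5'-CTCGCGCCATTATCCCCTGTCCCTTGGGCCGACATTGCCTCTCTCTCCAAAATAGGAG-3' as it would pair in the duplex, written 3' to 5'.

Base-pairing A↔T, G↔C gives the complement. The complementary strand is antiparallel, so paired with a 5'→3' strand it runs 3'→5'.

3'-GAGCGCGGTAATAGGGGACAGGGAACCCGGCTGTAACGGAGAGAGAGGTTTTATCCTC-5'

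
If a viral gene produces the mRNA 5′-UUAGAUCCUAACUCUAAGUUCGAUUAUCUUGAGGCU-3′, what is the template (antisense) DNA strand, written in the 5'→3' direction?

Replace U with T to get the coding DNA strand: TTAGATCCTAACTCTAAGTTCGATTATCTTGAGGCT. The template strand is its reverse complement (complement AATCTAGGATTGAGATTCAAGCTAATAGAACTCCGA, then reverse).

5'-AGCCTCAAGATAATCGAACTTAGAGTTAGGATCTAA-3'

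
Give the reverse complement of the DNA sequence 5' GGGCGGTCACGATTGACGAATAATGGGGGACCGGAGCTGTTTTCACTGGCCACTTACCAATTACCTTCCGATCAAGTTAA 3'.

Complement each base (A↔T, G↔C): CCCGCCAGTGCTAACTGCTTATTACCCCCTGGCCTCGACAAAAGTGACCGGTGAATGGTTAATGGAAGGCTAGTTCAATT. Then reverse.

5'-TTAACTTGATCGGAAGGTAATTGGTAAGTGGCCAGTGAAAACAGCTCCGGTCCCCCATTATTCGTCAATCGTGACCGCCC-3'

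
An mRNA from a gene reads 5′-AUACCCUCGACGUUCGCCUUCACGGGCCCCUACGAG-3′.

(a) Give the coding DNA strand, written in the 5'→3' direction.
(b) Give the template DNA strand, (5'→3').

(a) 5'-ATACCCTCGACGTTCGCCTTCACGGGCCCCTACGAG-3'
(b) 5′-CTCGTAGGGGCCCGTGAAGGCGAACGTCGAGGGTAT-3′

(a) The coding strand matches the mRNA with U→T.
(b) The template strand is the reverse complement of the coding strand.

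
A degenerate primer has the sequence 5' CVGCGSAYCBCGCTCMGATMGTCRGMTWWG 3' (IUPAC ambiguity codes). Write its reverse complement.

5′-CWWAKCYGACKATCKGAGCGVGRTSCGCBG-3′

Standard pairs A↔T, G↔C; ambiguity codes pair R↔Y, M↔K, W↔W, S↔S, B↔V. Complement (GBCGCSTRGVGCGAGKCTAKCAGYCKAWWC), then reverse for 5'→3'.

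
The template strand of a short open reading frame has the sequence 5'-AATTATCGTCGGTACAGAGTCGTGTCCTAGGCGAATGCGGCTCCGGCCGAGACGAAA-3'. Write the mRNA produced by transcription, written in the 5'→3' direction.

5'-UUUCGUCUCGGCCGGAGCCGCAUUCGCCUAGGACACGACUCUGUACCGACGAUAAUU-3'

The mRNA has the sequence of the coding strand (reverse complement of the template) with T→U. Reverse complement of AATTATCGTCGGTACAGAGTCGTGTCCTAGGCGAATGCGGCTCCGGCCGAGACGAAA is TTTCGTCTCGGCCGGAGCCGCATTCGCCTAGGACACGACTCTGTACCGACGATAATT; then T→U.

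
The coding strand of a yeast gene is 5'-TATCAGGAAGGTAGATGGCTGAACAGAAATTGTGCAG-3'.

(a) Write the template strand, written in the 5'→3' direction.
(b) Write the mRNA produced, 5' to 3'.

(a) 5'-CTGCACAATTTCTGTTCAGCCATCTACCTTCCTGATA-3'
(b) 5'-UAUCAGGAAGGUAGAUGGCUGAACAGAAAUUGUGCAG-3'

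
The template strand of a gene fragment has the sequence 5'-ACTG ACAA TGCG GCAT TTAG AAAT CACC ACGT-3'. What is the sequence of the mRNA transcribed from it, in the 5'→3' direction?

RNA polymerase reads the template 3'→5' and synthesizes mRNA 5'→3' by base-pairing (A→U, T→A, G↔C). The complement of the template is TGACTGTTACGCCGTAAATCTTTAGTGGTGCA; antiparallel, so 5'→3' the coding strand is ACGTGGTGATTTCTAAATGCCGCATTGTCAGT. Replace T with U for the mRNA.

5'-ACGUGGUGAUUUCUAAAUGCCGCAUUGUCAGU-3'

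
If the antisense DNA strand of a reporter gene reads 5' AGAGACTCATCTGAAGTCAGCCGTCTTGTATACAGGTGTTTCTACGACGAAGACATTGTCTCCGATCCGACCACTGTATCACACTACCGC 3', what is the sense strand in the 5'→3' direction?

The coding strand is complementary and antiparallel to the template: take the complement (A↔T, G↔C) and reverse.

5'-GCGGTAGTGTGATACAGTGGTCGGATCGGAGACAATGTCTTCGTCGTAGAAACACCTGTATACAAGACGGCTGACTTCAGATGAGTCTCT-3'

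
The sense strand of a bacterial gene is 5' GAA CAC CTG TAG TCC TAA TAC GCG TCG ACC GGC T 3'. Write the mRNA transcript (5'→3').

mRNA has the coding-strand sequence with U in place of T.

5'-GAACACCUGUAGUCCUAAUACGCGUCGACCGGCU-3'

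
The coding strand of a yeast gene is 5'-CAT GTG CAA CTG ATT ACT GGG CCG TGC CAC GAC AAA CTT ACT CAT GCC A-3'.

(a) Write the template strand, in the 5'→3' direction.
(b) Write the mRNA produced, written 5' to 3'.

(a) 5′-TGGCATGAGTAAGTTTGTCGTGGCACGGCCCAGTAATCAGTTGCACATG-3′
(b) 5'-CAUGUGCAACUGAUUACUGGGCCGUGCCACGACAAACUUACUCAUGCCA-3'

(a) The template strand is the reverse complement of the coding strand: complement GTACACGTTGACTAATGACCCGGCACGGTGCTGTTTGAATGAGTACGGT, then reverse.
(b) mRNA matches the coding strand with T→U.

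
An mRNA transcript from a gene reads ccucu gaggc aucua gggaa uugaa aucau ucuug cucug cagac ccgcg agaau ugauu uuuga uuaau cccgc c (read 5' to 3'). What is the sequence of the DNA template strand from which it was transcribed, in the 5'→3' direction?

5′-GGCGGGATTAATCAAAAATCAATTCTCGCGGGTCTGCAGAGCAAGAATGATTTCAATTCCCTAGATGCCTCAGAGG-3′

Replace U with T to get the coding DNA strand: CCTCTGAGGCATCTAGGGAATTGAAATCATTCTTGCTCTGCAGACCCGCGAGAATTGATTTTTGATTAATCCCGCC. The template strand is its reverse complement (complement GGAGACTCCGTAGATCCCTTAACTTTAGTAAGAACGAGACGTCTGGGCGCTCTTAACTAAAAACTAATTAGGGCGG, then reverse).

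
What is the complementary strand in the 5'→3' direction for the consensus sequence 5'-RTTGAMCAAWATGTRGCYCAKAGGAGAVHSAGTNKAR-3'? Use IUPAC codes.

5′-YTMNACTSDBTCTCCTMTGRGCYACATWTTGKTCAAY-3′

Standard pairs A↔T, G↔C; ambiguity codes pair R↔Y, M↔K, W↔W, S↔S, H↔D, V↔B, N↔N. Complement (YAACTKGTTWTACAYCGRGTMTCCTCTBDSTCANMTY), then reverse for 5'→3'.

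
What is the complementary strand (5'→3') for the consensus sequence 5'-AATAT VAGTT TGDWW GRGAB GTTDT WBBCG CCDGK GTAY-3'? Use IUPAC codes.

5'-RTACMCHGGCGVVWAHAACVTCYCWWHCAAACTBATATT-3'

Standard pairs A↔T, G↔C; ambiguity codes pair R↔Y, K↔M, W↔W, B↔V, D↔H. Complement (TTATABTCAAACHWWCYCTVCAAHAWVVGCGGHCMCATR), then reverse for 5'→3'.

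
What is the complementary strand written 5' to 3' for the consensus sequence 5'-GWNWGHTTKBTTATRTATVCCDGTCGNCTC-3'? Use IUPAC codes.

5'-GAGNCGACHGGBATAYATAAVMAADCWNWC-3'

Standard pairs A↔T, G↔C; ambiguity codes pair R↔Y, K↔M, W↔W, B↔V, D↔H, N↔N. Complement (CWNWCDAAMVAATAYATABGGHCAGCNGAG), then reverse for 5'→3'.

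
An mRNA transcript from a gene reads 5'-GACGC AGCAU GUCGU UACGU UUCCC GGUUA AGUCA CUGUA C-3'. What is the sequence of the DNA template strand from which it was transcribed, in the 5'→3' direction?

Replace U with T to get the coding DNA strand: GACGCAGCATGTCGTTACGTTTCCCGGTTAAGTCACTGTAC. The template strand is its reverse complement (complement CTGCGTCGTACAGCAATGCAAAGGGCCAATTCAGTGACATG, then reverse).

5'-GTACAGTGACTTAACCGGGAAACGTAACGACATGCTGCGTC-3'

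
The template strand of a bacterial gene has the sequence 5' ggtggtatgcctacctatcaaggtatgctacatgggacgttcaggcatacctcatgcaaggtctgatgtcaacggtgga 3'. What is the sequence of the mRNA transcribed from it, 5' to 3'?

5'-UCCACCGUUGACAUCAGACCUUGCAUGAGGUAUGCCUGAACGUCCCAUGUAGCAUACCUUGAUAGGUAGGCAUACCACC-3'

The mRNA has the sequence of the coding strand (reverse complement of the template) with T→U. Reverse complement of GGTGGTATGCCTACCTATCAAGGTATGCTACATGGGACGTTCAGGCATACCTCATGCAAGGTCTGATGTCAACGGTGGA is TCCACCGTTGACATCAGACCTTGCATGAGGTATGCCTGAACGTCCCATGTAGCATACCTTGATAGGTAGGCATACCACC; then T→U.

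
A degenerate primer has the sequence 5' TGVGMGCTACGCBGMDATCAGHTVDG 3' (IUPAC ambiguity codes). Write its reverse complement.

5'-CHBADCTGATHKCVGCGTAGCKCBCA-3'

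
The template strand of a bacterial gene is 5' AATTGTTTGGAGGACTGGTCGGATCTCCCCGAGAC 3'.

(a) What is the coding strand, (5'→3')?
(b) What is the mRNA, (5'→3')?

(a) The coding strand is the reverse complement of the template: complement TTAACAAACCTCCTGACCAGCCTAGAGGGGCTCTG, then reverse.
(b) mRNA has the coding-strand sequence with T→U.

(a) 5'-GTCTCGGGGAGATCCGACCAGTCCTCCAAACAATT-3'
(b) 5'-GUCUCGGGGAGAUCCGACCAGUCCUCCAAACAAUU-3'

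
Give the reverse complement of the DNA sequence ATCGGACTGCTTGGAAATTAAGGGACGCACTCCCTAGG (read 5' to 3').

5'-CCTAGGGAGTGCGTCCCTTAATTTCCAAGCAGTCCGAT-3'

Reading the sequence 3'→5' and pairing each base (A↔T, G↔C) gives the reverse complement directly.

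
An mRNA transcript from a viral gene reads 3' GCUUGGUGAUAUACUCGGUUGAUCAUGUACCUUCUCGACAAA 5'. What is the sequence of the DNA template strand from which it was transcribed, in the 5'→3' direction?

Written 5'→3' the mRNA is AAACAGCUCUUCCAUGUACUAGUUGGCUCAUAUAGUGGUUCG, so the coding DNA strand is AAACAGCTCTTCCATGTACTAGTTGGCTCATATAGTGGTTCG. The template is its reverse complement.

5'-CGAACCACTATATGAGCCAACTAGTACATGGAAGAGCTGTTT-3'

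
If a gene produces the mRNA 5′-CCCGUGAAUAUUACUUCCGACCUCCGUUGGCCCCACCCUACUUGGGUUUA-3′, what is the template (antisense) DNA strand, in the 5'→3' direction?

Replace U with T to get the coding DNA strand: CCCGTGAATATTACTTCCGACCTCCGTTGGCCCCACCCTACTTGGGTTTA. The template strand is its reverse complement (complement GGGCACTTATAATGAAGGCTGGAGGCAACCGGGGTGGGATGAACCCAAAT, then reverse).

5'-TAAACCCAAGTAGGGTGGGGCCAACGGAGGTCGGAAGTAATATTCACGGG-3'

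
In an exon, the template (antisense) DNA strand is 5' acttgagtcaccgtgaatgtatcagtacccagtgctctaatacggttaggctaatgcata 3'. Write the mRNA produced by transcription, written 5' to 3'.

The mRNA has the sequence of the coding strand (reverse complement of the template) with T→U. Reverse complement of ACTTGAGTCACCGTGAATGTATCAGTACCCAGTGCTCTAATACGGTTAGGCTAATGCATA is TATGCATTAGCCTAACCGTATTAGAGCACTGGGTACTGATACATTCACGGTGACTCAAGT; then T→U.

5'-UAUGCAUUAGCCUAACCGUAUUAGAGCACUGGGUACUGAUACAUUCACGGUGACUCAAGU-3'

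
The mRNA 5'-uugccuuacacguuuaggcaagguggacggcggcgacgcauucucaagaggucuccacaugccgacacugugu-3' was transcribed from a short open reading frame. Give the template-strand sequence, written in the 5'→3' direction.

Replace U with T to get the coding DNA strand: TTGCCTTACACGTTTAGGCAAGGTGGACGGCGGCGACGCATTCTCAAGAGGTCTCCACATGCCGACACTGTGT. The template strand is its reverse complement (complement AACGGAATGTGCAAATCCGTTCCACCTGCCGCCGCTGCGTAAGAGTTCTCCAGAGGTGTACGGCTGTGACACA, then reverse).

5'-ACACAGTGTCGGCATGTGGAGACCTCTTGAGAATGCGTCGCCGCCGTCCACCTTGCCTAAACGTGTAAGGCAA-3'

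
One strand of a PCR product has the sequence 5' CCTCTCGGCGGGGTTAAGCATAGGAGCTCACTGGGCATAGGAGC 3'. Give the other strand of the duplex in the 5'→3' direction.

The complement of CCTCTCGGCGGGGTTAAGCATAGGAGCTCACTGGGCATAGGAGC is GGAGAGCCGCCCCAATTCGTATCCTCGAGTGACCCGTATCCTCG (A↔T, G↔C). DNA strands are antiparallel, so the complementary strand runs 3'→5'; reversing gives the 5'→3' form.

5′-GCTCCTATGCCCAGTGAGCTCCTATGCTTAACCCCGCCGAGAGG-3′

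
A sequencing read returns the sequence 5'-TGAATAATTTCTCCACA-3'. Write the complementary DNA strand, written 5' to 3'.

5'-TGTGGAGAAATTATTCA-3'

Pairing A↔T and G↔C gives ACTTATTAAAGAGGTGT, running 3'→5'. Reverse for the 5'→3' convention.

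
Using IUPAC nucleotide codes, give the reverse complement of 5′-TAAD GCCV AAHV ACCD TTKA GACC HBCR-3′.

5'-YGVDGGTCTMAAHGGTBDTTBGGCHTTA-3'

Standard pairs A↔T, G↔C; ambiguity codes pair R↔Y, K↔M, B↔V, D↔H. Complement (ATTHCGGBTTDBTGGHAAMTCTGGDVGY), then reverse for 5'→3'.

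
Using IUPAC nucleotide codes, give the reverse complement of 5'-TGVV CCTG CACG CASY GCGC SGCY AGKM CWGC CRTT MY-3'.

Standard pairs A↔T, G↔C; ambiguity codes pair R↔Y, M↔K, W↔W, S↔S, V↔B. Complement (ACBBGGACGTGCGTSRCGCGSCGRTCMKGWCGGYAAKR), then reverse for 5'→3'.

5'-RKAAYGGCWGKMCTRGCSGCGCRSTGCGTGCAGGBBCA-3'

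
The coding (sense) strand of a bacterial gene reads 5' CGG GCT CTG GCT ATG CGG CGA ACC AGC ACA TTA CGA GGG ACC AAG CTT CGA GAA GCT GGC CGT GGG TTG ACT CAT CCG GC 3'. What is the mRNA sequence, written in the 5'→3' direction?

5'-CGGGCUCUGGCUAUGCGGCGAACCAGCACAUUACGAGGGACCAAGCUUCGAGAAGCUGGCCGUGGGUUGACUCAUCCGGC-3'

mRNA has the coding-strand sequence with U in place of T.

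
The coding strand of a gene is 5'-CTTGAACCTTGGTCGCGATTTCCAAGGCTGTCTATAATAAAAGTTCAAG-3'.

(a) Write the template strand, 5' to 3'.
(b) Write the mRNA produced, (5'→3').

(a) 5'-CTTGAACTTTTATTATAGACAGCCTTGGAAATCGCGACCAAGGTTCAAG-3'
(b) 5'-CUUGAACCUUGGUCGCGAUUUCCAAGGCUGUCUAUAAUAAAAGUUCAAG-3'

(a) The template strand is the reverse complement of the coding strand: complement GAACTTGGAACCAGCGCTAAAGGTTCCGACAGATATTATTTTCAAGTTC, then reverse.
(b) mRNA matches the coding strand with T→U.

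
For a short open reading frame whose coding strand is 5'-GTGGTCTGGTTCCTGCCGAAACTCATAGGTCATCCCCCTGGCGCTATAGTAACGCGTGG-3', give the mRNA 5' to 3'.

5'-GUGGUCUGGUUCCUGCCGAAACUCAUAGGUCAUCCCCCUGGCGCUAUAGUAACGCGUGG-3'

mRNA has the coding-strand sequence with U in place of T.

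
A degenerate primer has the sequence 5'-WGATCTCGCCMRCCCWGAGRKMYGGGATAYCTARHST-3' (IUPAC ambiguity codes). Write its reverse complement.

5'-ASDYTAGRTATCCCRKMYCTCWGGGYKGGCGAGATCW-3'

Standard pairs A↔T, G↔C; ambiguity codes pair R↔Y, M↔K, W↔W, S↔S, H↔D. Complement (WCTAGAGCGGKYGGGWCTCYMKRCCCTATRGATYDSA), then reverse for 5'→3'.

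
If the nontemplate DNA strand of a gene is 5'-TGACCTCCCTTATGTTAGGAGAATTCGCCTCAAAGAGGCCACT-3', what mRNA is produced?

The mRNA is synthesized from the template strand, so it matches the coding strand with T replaced by U.

5'-UGACCUCCCUUAUGUUAGGAGAAUUCGCCUCAAAGAGGCCACU-3'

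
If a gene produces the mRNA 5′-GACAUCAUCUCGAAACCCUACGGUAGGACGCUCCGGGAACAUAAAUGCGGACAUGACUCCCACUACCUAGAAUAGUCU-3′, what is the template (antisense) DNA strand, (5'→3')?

5'-AGACTATTCTAGGTAGTGGGAGTCATGTCCGCATTTATGTTCCCGGAGCGTCCTACCGTAGGGTTTCGAGATGATGTC-3'

Replace U with T to get the coding DNA strand: GACATCATCTCGAAACCCTACGGTAGGACGCTCCGGGAACATAAATGCGGACATGACTCCCACTACCTAGAATAGTCT. The template strand is its reverse complement (complement CTGTAGTAGAGCTTTGGGATGCCATCCTGCGAGGCCCTTGTATTTACGCCTGTACTGAGGGTGATGGATCTTATCAGA, then reverse).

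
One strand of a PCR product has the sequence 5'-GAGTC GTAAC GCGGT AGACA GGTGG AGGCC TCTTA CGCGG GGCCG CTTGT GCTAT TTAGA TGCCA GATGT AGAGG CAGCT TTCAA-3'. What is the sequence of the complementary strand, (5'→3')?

5′-TTGAAAGCTGCCTCTACATCTGGCATCTAAATAGCACAAGCGGCCCCGCGTAAGAGGCCTCCACCTGTCTACCGCGTTACGACTC-3′

Pairing A↔T and G↔C gives CTCAGCATTGCGCCATCTGTCCACCTCCGGAGAATGCGCCCCGGCGAACACGATAAATCTACGGTCTACATCTCCGTCGAAAGTT, running 3'→5'. Reverse for the 5'→3' convention.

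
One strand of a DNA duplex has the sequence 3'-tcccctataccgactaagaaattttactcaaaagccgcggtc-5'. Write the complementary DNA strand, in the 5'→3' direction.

5'-AGGGGATATGGCTGATTCTTTAAAATGAGTTTTCGGCGCCAG-3'

The strand is given 3'→5', so its complement runs 5'→3' in the same left-to-right order: pair each base A↔T, G↔C.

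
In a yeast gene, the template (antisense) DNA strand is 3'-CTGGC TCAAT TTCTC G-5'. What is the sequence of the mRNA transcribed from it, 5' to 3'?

Reading the template 3'→5' as shown, RNA polymerase pairs each base (A→U, T→A, G↔C) to build mRNA 5'→3' directly.

5'-GACCGAGUUAAAGAGC-3'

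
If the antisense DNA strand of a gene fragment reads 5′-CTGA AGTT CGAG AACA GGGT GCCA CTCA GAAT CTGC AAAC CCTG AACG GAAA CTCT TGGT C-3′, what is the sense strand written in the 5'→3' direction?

The coding strand is complementary and antiparallel to the template: take the complement (A↔T, G↔C) and reverse.

5'-GACCAAGAGTTTCCGTTCAGGGTTTGCAGATTCTGAGTGGCACCCTGTTCTCGAACTTCAG-3'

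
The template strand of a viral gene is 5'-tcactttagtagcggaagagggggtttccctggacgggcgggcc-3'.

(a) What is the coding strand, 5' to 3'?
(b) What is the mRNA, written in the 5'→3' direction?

(a) 5'-GGCCCGCCCGTCCAGGGAAACCCCCTCTTCCGCTACTAAAGTGA-3'
(b) 5'-GGCCCGCCCGUCCAGGGAAACCCCCUCUUCCGCUACUAAAGUGA-3'

(a) The coding strand is the reverse complement of the template: complement AGTGAAATCATCGCCTTCTCCCCCAAAGGGACCTGCCCGCCCGG, then reverse.
(b) mRNA has the coding-strand sequence with T→U.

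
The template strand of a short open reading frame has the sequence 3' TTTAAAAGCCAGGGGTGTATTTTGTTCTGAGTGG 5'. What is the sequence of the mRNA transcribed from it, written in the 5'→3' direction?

5'-AAAUUUUCGGUCCCCACAUAAAACAAGACUCACC-3'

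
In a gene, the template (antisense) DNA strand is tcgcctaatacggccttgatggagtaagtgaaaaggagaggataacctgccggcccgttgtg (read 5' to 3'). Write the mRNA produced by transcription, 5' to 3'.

5'-CACAACGGGCCGGCAGGUUAUCCUCUCCUUUUCACUUACUCCAUCAAGGCCGUAUUAGGCGA-3'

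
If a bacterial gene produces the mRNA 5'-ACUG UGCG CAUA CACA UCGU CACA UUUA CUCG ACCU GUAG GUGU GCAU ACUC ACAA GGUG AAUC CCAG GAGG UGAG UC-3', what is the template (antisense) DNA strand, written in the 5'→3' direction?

5'-GACTCACCTCCTGGGATTCACCTTGTGAGTATGCACACCTACAGGTCGAGTAAATGTGACGATGTGTATGCGCACAGT-3'

Replace U with T to get the coding DNA strand: ACTGTGCGCATACACATCGTCACATTTACTCGACCTGTAGGTGTGCATACTCACAAGGTGAATCCCAGGAGGTGAGTC. The template strand is its reverse complement (complement TGACACGCGTATGTGTAGCAGTGTAAATGAGCTGGACATCCACACGTATGAGTGTTCCACTTAGGGTCCTCCACTCAG, then reverse).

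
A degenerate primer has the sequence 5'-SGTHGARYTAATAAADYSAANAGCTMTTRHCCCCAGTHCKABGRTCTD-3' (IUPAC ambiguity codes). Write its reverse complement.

5'-HAGAYCVTMGDACTGGGGDYAAKAGCTNTTSRHTTTATTARYTCDACS-3'

Standard pairs A↔T, G↔C; ambiguity codes pair R↔Y, M↔K, S↔S, B↔V, D↔H, N↔N. Complement (SCADCTYRATTATTTHRSTTNTCGAKAAYDGGGGTCADGMTVCYAGAH), then reverse for 5'→3'.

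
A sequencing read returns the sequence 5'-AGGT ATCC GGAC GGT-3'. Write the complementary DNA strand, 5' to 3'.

Pairing A↔T and G↔C gives TCCATAGGCCTGCCA, running 3'→5'. Reverse for the 5'→3' convention.

5'-ACCGTCCGGATACCT-3'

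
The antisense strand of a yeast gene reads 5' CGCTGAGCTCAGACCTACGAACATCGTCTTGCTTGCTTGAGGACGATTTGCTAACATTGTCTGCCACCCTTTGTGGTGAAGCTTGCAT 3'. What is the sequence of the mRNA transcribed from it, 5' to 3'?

5'-AUGCAAGCUUCACCACAAAGGGUGGCAGACAAUGUUAGCAAAUCGUCCUCAAGCAAGCAAGACGAUGUUCGUAGGUCUGAGCUCAGCG-3'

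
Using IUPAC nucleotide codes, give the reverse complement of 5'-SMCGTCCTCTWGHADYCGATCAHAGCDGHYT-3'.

Standard pairs A↔T, G↔C; ambiguity codes pair Y↔R, M↔K, W↔W, S↔S, D↔H. Complement (SKGCAGGAGAWCDTHRGCTAGTDTCGHCDRA), then reverse for 5'→3'.

5'-ARDCHGCTDTGATCGRHTDCWAGAGGACGKS-3'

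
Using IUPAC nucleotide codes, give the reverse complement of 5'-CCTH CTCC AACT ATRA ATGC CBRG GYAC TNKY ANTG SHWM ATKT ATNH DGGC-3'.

Standard pairs A↔T, G↔C; ambiguity codes pair R↔Y, M↔K, W↔W, S↔S, B↔V, D↔H, N↔N. Complement (GGADGAGGTTGATAYTTACGGVYCCRTGANMRTNACSDWKTAMATANDHCCG), then reverse for 5'→3'.

5'-GCCHDNATAMATKWDSCANTRMNAGTRCCYVGGCATTYATAGTTGGAGDAGG-3'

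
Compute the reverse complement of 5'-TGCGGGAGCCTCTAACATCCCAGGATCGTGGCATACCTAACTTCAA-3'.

5'-TTGAAGTTAGGTATGCCACGATCCTGGGATGTTAGAGGCTCCCGCA-3'

Complement each base (A↔T, G↔C): ACGCCCTCGGAGATTGTAGGGTCCTAGCACCGTATGGATTGAAGTT. Then reverse.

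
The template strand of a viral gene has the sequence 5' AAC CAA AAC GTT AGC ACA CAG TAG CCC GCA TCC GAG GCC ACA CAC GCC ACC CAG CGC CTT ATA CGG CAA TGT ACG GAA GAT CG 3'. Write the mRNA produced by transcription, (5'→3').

The mRNA has the sequence of the coding strand (reverse complement of the template) with T→U. Reverse complement of AACCAAAACGTTAGCACACAGTAGCCCGCATCCGAGGCCACACACGCCACCCAGCGCCTTATACGGCAATGTACGGAAGATCG is CGATCTTCCGTACATTGCCGTATAAGGCGCTGGGTGGCGTGTGTGGCCTCGGATGCGGGCTACTGTGTGCTAACGTTTTGGTT; then T→U.

5'-CGAUCUUCCGUACAUUGCCGUAUAAGGCGCUGGGUGGCGUGUGUGGCCUCGGAUGCGGGCUACUGUGUGCUAACGUUUUGGUU-3'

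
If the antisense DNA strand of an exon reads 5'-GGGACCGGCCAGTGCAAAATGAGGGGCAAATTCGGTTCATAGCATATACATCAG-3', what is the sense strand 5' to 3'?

5'-CTGATGTATATGCTATGAACCGAATTTGCCCCTCATTTTGCACTGGCCGGTCCC-3'

The coding strand is complementary and antiparallel to the template: take the complement (A↔T, G↔C) and reverse.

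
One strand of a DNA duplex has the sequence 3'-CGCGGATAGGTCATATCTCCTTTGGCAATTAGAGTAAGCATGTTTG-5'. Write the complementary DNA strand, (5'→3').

5'-GCGCCTATCCAGTATAGAGGAAACCGTTAATCTCATTCGTACAAAC-3'

The strand is given 3'→5', so its complement runs 5'→3' in the same left-to-right order: pair each base A↔T, G↔C.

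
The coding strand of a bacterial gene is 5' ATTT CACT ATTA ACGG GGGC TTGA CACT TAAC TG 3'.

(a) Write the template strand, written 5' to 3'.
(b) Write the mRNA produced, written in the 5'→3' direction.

(a) 5'-CAGTTAAGTGTCAAGCCCCCGTTAATAGTGAAAT-3'
(b) 5'-AUUUCACUAUUAACGGGGGCUUGACACUUAACUG-3'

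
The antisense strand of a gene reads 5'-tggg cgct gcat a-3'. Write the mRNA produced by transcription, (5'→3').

5'-UAUGCAGCGCCCA-3'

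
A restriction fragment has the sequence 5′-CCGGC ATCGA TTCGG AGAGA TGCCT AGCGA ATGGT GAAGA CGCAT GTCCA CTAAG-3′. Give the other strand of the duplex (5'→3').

5′-CTTAGTGGACATGCGTCTTCACCATTCGCTAGGCATCTCTCCGAATCGATGCCGG-3′

Pairing A↔T and G↔C gives GGCCGTAGCTAAGCCTCTCTACGGATCGCTTACCACTTCTGCGTACAGGTGATTC, running 3'→5'. Reverse for the 5'→3' convention.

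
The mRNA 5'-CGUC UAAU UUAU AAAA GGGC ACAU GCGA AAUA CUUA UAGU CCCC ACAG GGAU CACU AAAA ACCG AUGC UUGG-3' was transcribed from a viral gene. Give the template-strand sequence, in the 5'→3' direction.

5'-CCAAGCATCGGTTTTTAGTGATCCCTGTGGGGACTATAAGTATTTCGCATGTGCCCTTTTATAAATTAGACG-3'

Replace U with T to get the coding DNA strand: CGTCTAATTTATAAAAGGGCACATGCGAAATACTTATAGTCCCCACAGGGATCACTAAAAACCGATGCTTGG. The template strand is its reverse complement (complement GCAGATTAAATATTTTCCCGTGTACGCTTTATGAATATCAGGGGTGTCCCTAGTGATTTTTGGCTACGAACC, then reverse).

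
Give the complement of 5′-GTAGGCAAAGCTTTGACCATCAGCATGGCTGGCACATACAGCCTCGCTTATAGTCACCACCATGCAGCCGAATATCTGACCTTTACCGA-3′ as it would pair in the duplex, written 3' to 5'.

3'-CATCCGTTTCGAAACTGGTAGTCGTACCGACCGTGTATGTCGGAGCGAATATCAGTGGTGGTACGTCGGCTTATAGACTGGAAATGGCT-5'

Base-pairing A↔T, G↔C gives the complement. The complementary strand is antiparallel, so paired with a 5'→3' strand it runs 3'→5'.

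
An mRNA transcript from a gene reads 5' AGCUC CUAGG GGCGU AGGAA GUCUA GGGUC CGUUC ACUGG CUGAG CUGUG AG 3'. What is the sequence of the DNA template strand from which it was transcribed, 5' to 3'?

5'-CTCACAGCTCAGCCAGTGAACGGACCCTAGACTTCCTACGCCCCTAGGAGCT-3'

Replace U with T to get the coding DNA strand: AGCTCCTAGGGGCGTAGGAAGTCTAGGGTCCGTTCACTGGCTGAGCTGTGAG. The template strand is its reverse complement (complement TCGAGGATCCCCGCATCCTTCAGATCCCAGGCAAGTGACCGACTCGACACTC, then reverse).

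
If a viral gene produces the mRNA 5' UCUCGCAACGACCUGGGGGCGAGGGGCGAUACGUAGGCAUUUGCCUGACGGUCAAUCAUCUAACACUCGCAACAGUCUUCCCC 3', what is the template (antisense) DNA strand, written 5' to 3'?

5'-GGGGAAGACTGTTGCGAGTGTTAGATGATTGACCGTCAGGCAAATGCCTACGTATCGCCCCTCGCCCCCAGGTCGTTGCGAGA-3'

Replace U with T to get the coding DNA strand: TCTCGCAACGACCTGGGGGCGAGGGGCGATACGTAGGCATTTGCCTGACGGTCAATCATCTAACACTCGCAACAGTCTTCCCC. The template strand is its reverse complement (complement AGAGCGTTGCTGGACCCCCGCTCCCCGCTATGCATCCGTAAACGGACTGCCAGTTAGTAGATTGTGAGCGTTGTCAGAAGGGG, then reverse).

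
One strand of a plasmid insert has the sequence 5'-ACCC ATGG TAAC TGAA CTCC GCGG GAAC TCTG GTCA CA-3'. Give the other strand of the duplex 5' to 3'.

Pairing A↔T and G↔C gives TGGGTACCATTGACTTGAGGCGCCCTTGAGACCAGTGT, running 3'→5'. Reverse for the 5'→3' convention.

5'-TGTGACCAGAGTTCCCGCGGAGTTCAGTTACCATGGGT-3'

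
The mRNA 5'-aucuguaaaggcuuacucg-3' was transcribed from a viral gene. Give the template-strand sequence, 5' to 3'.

5'-CGAGTAAGCCTTTACAGAT-3'

Replace U with T to get the coding DNA strand: ATCTGTAAAGGCTTACTCG. The template strand is its reverse complement (complement TAGACATTTCCGAATGAGC, then reverse).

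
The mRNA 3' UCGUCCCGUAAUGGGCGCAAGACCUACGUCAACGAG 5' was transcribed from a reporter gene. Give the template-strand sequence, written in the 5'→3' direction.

5'-AGCAGGGCATTACCCGCGTTCTGGATGCAGTTGCTC-3'

Written 5'→3' the mRNA is GAGCAACUGCAUCCAGAACGCGGGUAAUGCCCUGCU, so the coding DNA strand is GAGCAACTGCATCCAGAACGCGGGTAATGCCCTGCT. The template is its reverse complement.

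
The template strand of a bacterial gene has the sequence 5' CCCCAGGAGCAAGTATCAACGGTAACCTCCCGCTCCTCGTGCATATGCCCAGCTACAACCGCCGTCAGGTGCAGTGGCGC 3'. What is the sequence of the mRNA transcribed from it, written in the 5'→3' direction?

RNA polymerase reads the template 3'→5' and synthesizes mRNA 5'→3' by base-pairing (A→U, T→A, G↔C). The complement of the template is GGGGTCCTCGTTCATAGTTGCCATTGGAGGGCGAGGAGCACGTATACGGGTCGATGTTGGCGGCAGTCCACGTCACCGCG; antiparallel, so 5'→3' the coding strand is GCGCCACTGCACCTGACGGCGGTTGTAGCTGGGCATATGCACGAGGAGCGGGAGGTTACCGTTGATACTTGCTCCTGGGG. Replace T with U for the mRNA.

5'-GCGCCACUGCACCUGACGGCGGUUGUAGCUGGGCAUAUGCACGAGGAGCGGGAGGUUACCGUUGAUACUUGCUCCUGGGG-3'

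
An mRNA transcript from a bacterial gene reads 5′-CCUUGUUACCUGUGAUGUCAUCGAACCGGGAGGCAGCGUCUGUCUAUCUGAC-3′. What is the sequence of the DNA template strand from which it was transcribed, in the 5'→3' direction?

5'-GTCAGATAGACAGACGCTGCCTCCCGGTTCGATGACATCACAGGTAACAAGG-3'

Replace U with T to get the coding DNA strand: CCTTGTTACCTGTGATGTCATCGAACCGGGAGGCAGCGTCTGTCTATCTGAC. The template strand is its reverse complement (complement GGAACAATGGACACTACAGTAGCTTGGCCCTCCGTCGCAGACAGATAGACTG, then reverse).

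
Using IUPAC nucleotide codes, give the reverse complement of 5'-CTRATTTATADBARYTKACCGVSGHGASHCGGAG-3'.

5'-CTCCGDSTCDCSBCGGTMARYTVHTATAAATYAG-3'

Standard pairs A↔T, G↔C; ambiguity codes pair R↔Y, K↔M, S↔S, B↔V, D↔H. Complement (GAYTAAATATHVTYRAMTGGCBSCDCTSDGCCTC), then reverse for 5'→3'.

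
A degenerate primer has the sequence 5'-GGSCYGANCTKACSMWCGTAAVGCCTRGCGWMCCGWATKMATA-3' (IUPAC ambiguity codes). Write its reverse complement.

5'-TATKMATWCGGKWCGCYAGGCBTTACGWKSGTMAGNTCRGSCC-3'

Standard pairs A↔T, G↔C; ambiguity codes pair R↔Y, M↔K, W↔W, S↔S, V↔B, N↔N. Complement (CCSGRCTNGAMTGSKWGCATTBCGGAYCGCWKGGCWTAMKTAT), then reverse for 5'→3'.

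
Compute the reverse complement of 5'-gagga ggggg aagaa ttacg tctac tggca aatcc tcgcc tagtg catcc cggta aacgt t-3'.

Complement each base (A↔T, G↔C): CTCCTCCCCCTTCTTAATGCAGATGACCGTTTAGGAGCGGATCACGTAGGGCCATTTGCAA. Then reverse.

5′-AACGTTTACCGGGATGCACTAGGCGAGGATTTGCCAGTAGACGTAATTCTTCCCCCTCCTC-3′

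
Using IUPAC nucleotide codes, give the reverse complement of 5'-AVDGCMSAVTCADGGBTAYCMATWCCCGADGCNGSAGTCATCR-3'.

5'-YGATGACTSCNGCHTCGGGWATKGRTAVCCHTGABTSKGCHBT-3'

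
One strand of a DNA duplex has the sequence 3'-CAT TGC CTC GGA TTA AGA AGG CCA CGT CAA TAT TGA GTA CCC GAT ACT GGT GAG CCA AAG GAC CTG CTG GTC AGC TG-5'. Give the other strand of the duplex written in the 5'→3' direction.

5'-GTAACGGAGCCTAATTCTTCCGGTGCAGTTATAACTCATGGGCTATGACCACTCGGTTTCCTGGACGACCAGTCGAC-3'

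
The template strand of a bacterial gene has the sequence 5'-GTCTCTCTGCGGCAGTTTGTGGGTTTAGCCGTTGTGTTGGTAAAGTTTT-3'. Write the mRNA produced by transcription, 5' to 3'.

5'-AAAACUUUACCAACACAACGGCUAAACCCACAAACUGCCGCAGAGAGAC-3'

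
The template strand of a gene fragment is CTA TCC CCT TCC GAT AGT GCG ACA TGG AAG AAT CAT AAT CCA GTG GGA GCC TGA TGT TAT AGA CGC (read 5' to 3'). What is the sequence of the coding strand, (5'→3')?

5'-GCGTCTATAACATCAGGCTCCCACTGGATTATGATTCTTCCATGTCGCACTATCGGAAGGGGATAG-3'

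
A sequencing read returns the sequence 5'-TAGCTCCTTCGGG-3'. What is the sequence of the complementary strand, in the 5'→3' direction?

The complement of TAGCTCCTTCGGG is ATCGAGGAAGCCC (A↔T, G↔C). DNA strands are antiparallel, so the complementary strand runs 3'→5'; reversing gives the 5'→3' form.

5′-CCCGAAGGAGCTA-3′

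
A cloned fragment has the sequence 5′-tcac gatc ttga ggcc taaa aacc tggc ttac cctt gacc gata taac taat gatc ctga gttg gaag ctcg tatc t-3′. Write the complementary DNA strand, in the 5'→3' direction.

The complement of TCACGATCTTGAGGCCTAAAAACCTGGCTTACCCTTGACCGATATAACTAATGATCCTGAGTTGGAAGCTCGTATCT is AGTGCTAGAACTCCGGATTTTTGGACCGAATGGGAACTGGCTATATTGATTACTAGGACTCAACCTTCGAGCATAGA (A↔T, G↔C). DNA strands are antiparallel, so the complementary strand runs 3'→5'; reversing gives the 5'→3' form.

5'-AGATACGAGCTTCCAACTCAGGATCATTAGTTATATCGGTCAAGGGTAAGCCAGGTTTTTAGGCCTCAAGATCGTGA-3'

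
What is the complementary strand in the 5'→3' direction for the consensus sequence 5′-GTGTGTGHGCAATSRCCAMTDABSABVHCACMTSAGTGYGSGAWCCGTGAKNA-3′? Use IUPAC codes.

5'-TNMTCACGGWTCSCRCACTSAKGTGDBVTSVTHAKTGGYSATTGCDCACACAC-3'

Standard pairs A↔T, G↔C; ambiguity codes pair R↔Y, M↔K, W↔W, S↔S, B↔V, D↔H, N↔N. Complement (CACACACDCGTTASYGGTKAHTVSTVBDGTGKASTCACRCSCTWGGCACTMNT), then reverse for 5'→3'.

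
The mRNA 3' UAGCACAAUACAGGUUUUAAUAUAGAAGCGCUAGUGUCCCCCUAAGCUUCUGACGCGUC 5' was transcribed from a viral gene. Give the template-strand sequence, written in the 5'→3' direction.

5'-ATCGTGTTATGTCCAAAATTATATCTTCGCGATCACAGGGGGATTCGAAGACTGCGCAG-3'

Written 5'→3' the mRNA is CUGCGCAGUCUUCGAAUCCCCCUGUGAUCGCGAAGAUAUAAUUUUGGACAUAACACGAU, so the coding DNA strand is CTGCGCAGTCTTCGAATCCCCCTGTGATCGCGAAGATATAATTTTGGACATAACACGAT. The template is its reverse complement.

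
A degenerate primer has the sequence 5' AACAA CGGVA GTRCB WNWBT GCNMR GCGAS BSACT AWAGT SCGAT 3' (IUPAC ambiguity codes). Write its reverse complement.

Standard pairs A↔T, G↔C; ambiguity codes pair R↔Y, M↔K, W↔W, S↔S, B↔V, N↔N. Complement (TTGTTGCCBTCAYGVWNWVACGNKYCGCTSVSTGATWTCASGCTA), then reverse for 5'→3'.

5'-ATCGSACTWTAGTSVSTCGCYKNGCAVWNWVGYACTBCCGTTGTT-3'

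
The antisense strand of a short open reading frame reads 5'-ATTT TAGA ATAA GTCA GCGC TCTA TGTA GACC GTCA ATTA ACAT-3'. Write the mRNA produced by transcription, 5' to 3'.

5'-AUGUUAAUUGACGGUCUACAUAGAGCGCUGACUUAUUCUAAAAU-3'

The mRNA has the sequence of the coding strand (reverse complement of the template) with T→U. Reverse complement of ATTTTAGAATAAGTCAGCGCTCTATGTAGACCGTCAATTAACAT is ATGTTAATTGACGGTCTACATAGAGCGCTGACTTATTCTAAAAT; then T→U.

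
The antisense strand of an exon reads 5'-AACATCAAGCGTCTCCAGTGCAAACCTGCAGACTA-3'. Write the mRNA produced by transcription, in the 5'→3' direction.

5'-UAGUCUGCAGGUUUGCACUGGAGACGCUUGAUGUU-3'

The mRNA has the sequence of the coding strand (reverse complement of the template) with T→U. Reverse complement of AACATCAAGCGTCTCCAGTGCAAACCTGCAGACTA is TAGTCTGCAGGTTTGCACTGGAGACGCTTGATGTT; then T→U.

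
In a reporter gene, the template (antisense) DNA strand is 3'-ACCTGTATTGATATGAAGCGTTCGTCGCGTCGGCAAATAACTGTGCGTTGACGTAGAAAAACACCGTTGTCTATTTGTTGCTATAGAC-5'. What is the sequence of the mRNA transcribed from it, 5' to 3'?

5'-UGGACAUAACUAUACUUCGCAAGCAGCGCAGCCGUUUAUUGACACGCAACUGCAUCUUUUUGUGGCAACAGAUAAACAACGAUAUCUG-3'

Reading the template 3'→5' as shown, RNA polymerase pairs each base (A→U, T→A, G↔C) to build mRNA 5'→3' directly.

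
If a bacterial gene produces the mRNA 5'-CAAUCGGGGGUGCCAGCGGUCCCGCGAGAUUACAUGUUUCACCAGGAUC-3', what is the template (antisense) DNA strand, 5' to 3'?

Replace U with T to get the coding DNA strand: CAATCGGGGGTGCCAGCGGTCCCGCGAGATTACATGTTTCACCAGGATC. The template strand is its reverse complement (complement GTTAGCCCCCACGGTCGCCAGGGCGCTCTAATGTACAAAGTGGTCCTAG, then reverse).

5'-GATCCTGGTGAAACATGTAATCTCGCGGGACCGCTGGCACCCCCGATTG-3'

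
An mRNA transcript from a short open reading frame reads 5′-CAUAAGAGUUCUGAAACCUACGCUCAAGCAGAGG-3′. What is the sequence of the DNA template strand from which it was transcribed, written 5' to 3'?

5'-CCTCTGCTTGAGCGTAGGTTTCAGAACTCTTATG-3'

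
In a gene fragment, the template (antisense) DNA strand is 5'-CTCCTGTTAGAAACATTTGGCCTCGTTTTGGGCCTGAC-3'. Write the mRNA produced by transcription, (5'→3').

The mRNA has the sequence of the coding strand (reverse complement of the template) with T→U. Reverse complement of CTCCTGTTAGAAACATTTGGCCTCGTTTTGGGCCTGAC is GTCAGGCCCAAAACGAGGCCAAATGTTTCTAACAGGAG; then T→U.

5'-GUCAGGCCCAAAACGAGGCCAAAUGUUUCUAACAGGAG-3'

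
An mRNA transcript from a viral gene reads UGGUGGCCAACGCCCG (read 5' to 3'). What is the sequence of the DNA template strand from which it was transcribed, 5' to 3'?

5'-CGGGCGTTGGCCACCA-3'

Replace U with T to get the coding DNA strand: TGGTGGCCAACGCCCG. The template strand is its reverse complement (complement ACCACCGGTTGCGGGC, then reverse).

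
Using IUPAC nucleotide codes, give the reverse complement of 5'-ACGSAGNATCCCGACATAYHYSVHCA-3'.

5'-TGDBSRDRTATGTCGGGATNCTSCGT-3'

Standard pairs A↔T, G↔C; ambiguity codes pair Y↔R, S↔S, H↔D, V↔B, N↔N. Complement (TGCSTCNTAGGGCTGTATRDRSBDGT), then reverse for 5'→3'.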